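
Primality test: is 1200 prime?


1200 / 2 = 600 (exact division)
1200 is NOT prime.

No, 1200 is not prime


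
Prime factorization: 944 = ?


944 / 2 = 472
472 / 2 = 236
236 / 2 = 118
118 / 2 = 59
59 / 59 = 1
944 = 2^4 × 59


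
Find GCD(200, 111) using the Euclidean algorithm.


200 = 1 * 111 + 89
111 = 1 * 89 + 22
89 = 4 * 22 + 1
22 = 22 * 1 + 0
GCD = 1


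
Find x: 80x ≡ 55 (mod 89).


GCD(80, 89) = 1, unique solution
a^(-1) mod 89 = 79
x = 79 * 55 mod 89 = 73

x ≡ 73 (mod 89)


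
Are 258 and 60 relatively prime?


Euclidean algorithm:
258 = 4 * 60 + 18
60 = 3 * 18 + 6
18 = 3 * 6 + 0
GCD(258, 60) = 6

No, not coprime (GCD = 6)


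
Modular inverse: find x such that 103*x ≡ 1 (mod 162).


Use the extended Euclidean algorithm on (162, 103); each row r = 162*s + 103*t:
r=162, s=1, t=0
r=103, s=0, t=1
q=1: r=59, s=1, t=-1   [162*(1) + 103*(-1) = 59]
q=1: r=44, s=-1, t=2   [162*(-1) + 103*(2) = 44]
q=1: r=15, s=2, t=-3   [162*(2) + 103*(-3) = 15]
q=2: r=14, s=-5, t=8   [162*(-5) + 103*(8) = 14]
q=1: r=1, s=7, t=-11   [162*(7) + 103*(-11) = 1]
q=14: r=0, s=-103, t=162   [162*(-103) + 103*(162) = 0]
GCD = 1 with t = -11, so 103*(-11) ≡ 1 (mod 162)
Inverse = -11 mod 162 = 151
Check: 103 * 151 = 15553 ≡ 1 (mod 162)

103^(-1) ≡ 151 (mod 162)


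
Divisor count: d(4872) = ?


4872 = 2^3 × 3^1 × 7^1 × 29^1
d(4872) = (3+1) × (1+1) × (1+1) × (1+1) = 32

32 divisors


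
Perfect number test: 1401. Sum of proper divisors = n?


Proper divisors of 1401: 1, 3, 467
Sum = 1 + 3 + 467 = 471

No, 1401 is not perfect (471 ≠ 1401)


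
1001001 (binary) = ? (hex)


1001001 (base 2) = 73 (decimal)
73 (decimal) = 49 (base 16)


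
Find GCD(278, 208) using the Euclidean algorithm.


278 = 1 * 208 + 70
208 = 2 * 70 + 68
70 = 1 * 68 + 2
68 = 34 * 2 + 0
GCD = 2


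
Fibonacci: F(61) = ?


Sequence: 1, 1, 2, 3, 5, 8, 13, 21, 34, 55, 89, 144, 233, 377, 610, 987, 1597, 2584, 4181, 6765, 10946, 17711, 28657, 46368, 75025, 121393, 196418, 317811, 514229, 832040, 1346269, 2178309, 3524578, 5702887, 9227465, 14930352, 24157817, 39088169, 63245986, 102334155, 165580141, 267914296, 433494437, 701408733, 1134903170, 1836311903, 2971215073, 4807526976, 7778742049, 12586269025, 20365011074, 32951280099, 53316291173, 86267571272, 139583862445, 225851433717, 365435296162, 591286729879, 956722026041, 1548008755920, 2504730781961
F(61) = 2504730781961


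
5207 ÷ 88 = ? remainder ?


5207 = 88 * 59 + 15
Check: 5192 + 15 = 5207

q = 59, r = 15


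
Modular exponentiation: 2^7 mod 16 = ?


2^1 mod 16 = 2
2^2 mod 16 = 4
2^3 mod 16 = 8
2^4 mod 16 = 0
2^5 mod 16 = 0
2^6 mod 16 = 0
2^7 mod 16 = 0


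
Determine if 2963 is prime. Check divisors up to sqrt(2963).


Check divisors up to sqrt(2963) = 54.4334
No divisors found.
2963 is prime.

Yes, 2963 is prime


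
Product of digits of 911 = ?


9 × 1 × 1 = 9


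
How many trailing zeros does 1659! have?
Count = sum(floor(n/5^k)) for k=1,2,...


floor(1659/5) = 331
floor(1659/25) = 66
floor(1659/125) = 13
floor(1659/625) = 2
Total = 412

412 trailing zeros


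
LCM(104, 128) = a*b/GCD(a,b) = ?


GCD(104, 128) = 8
LCM = 104*128/8 = 13312/8 = 1664

LCM = 1664


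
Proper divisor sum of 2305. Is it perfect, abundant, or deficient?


Proper divisors: 1, 5, 461
Sum = 1 + 5 + 461 = 467
467 < 2305 → deficient

s(2305) = 467 (deficient)


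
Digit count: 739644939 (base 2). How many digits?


739644939 in base 2 = 101100000101100001011000001011
Number of digits = 30

30 digits (base 2)


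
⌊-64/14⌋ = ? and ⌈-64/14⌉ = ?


-64/14 = -4.5714
floor = -5
ceil = -4

floor = -5, ceil = -4


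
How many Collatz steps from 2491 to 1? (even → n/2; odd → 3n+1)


2491 → 7474 → 3737 → 11212 → 5606 → 2803 → 8410 → 4205 → 12616 → 6308 → 3154 → 1577 → 4732 → 2366 → 1183 → 3550 → 1775 → 5326 → 2663 → 7990 → 3995 → 11986 → 5993 → 17980 → 8990 → 4495 → 13486 → 6743 → 20230 → 10115 → 30346 → 15173 → 45520 → 22760 → 11380 → 5690 → 2845 → 8536 → 4268 → 2134 → 1067 → 3202 → 1601 → 4804 → 2402 → 1201 → 3604 → 1802 → 901 → 2704 → 1352 → 676 → 338 → 169 → 508 → 254 → 127 → 382 → 191 → 574 → 287 → 862 → 431 → 1294 → 647 → 1942 → 971 → 2914 → 1457 → 4372 → 2186 → 1093 → 3280 → 1640 → 820 → 410 → 205 → 616 → 308 → 154 → 77 → 232 → 116 → 58 → 29 → 88 → 44 → 22 → 11 → 34 → 17 → 52 → 26 → 13 → 40 → 20 → 10 → 5 → 16 → 8 → 4 → 2 → 1
Total steps = 102

102 steps


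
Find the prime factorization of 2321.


2321 / 11 = 211
211 / 211 = 1
2321 = 11 × 211


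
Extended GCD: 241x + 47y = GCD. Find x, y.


Tabular extended Euclidean (each row: r = 241*s + 47*t):
r=241, s=1, t=0
r=47, s=0, t=1
q=5: r=6, s=1, t=-5   [241*(1) + 47*(-5) = 6]
q=7: r=5, s=-7, t=36   [241*(-7) + 47*(36) = 5]
q=1: r=1, s=8, t=-41   [241*(8) + 47*(-41) = 1]
q=5: r=0, s=-47, t=241   [241*(-47) + 47*(241) = 0]
GCD = 1; from the row with r=1: x=8, y=-41
Check: 241*(8) + 47*(-41) = 1928 - 1927 = 1

GCD = 1, x = 8, y = -41


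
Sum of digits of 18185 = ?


1 + 8 + 1 + 8 + 5 = 23


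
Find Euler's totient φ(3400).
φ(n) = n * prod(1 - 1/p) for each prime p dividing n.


3400 = 2^3 × 5^2 × 17
Prime factors: 2, 5, 17
φ(3400) = 3400 × (1-1/2) × (1-1/5) × (1-1/17)
= 3400 × 1/2 × 4/5 × 16/17 = 1280

φ(3400) = 1280


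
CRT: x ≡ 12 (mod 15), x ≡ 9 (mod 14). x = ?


M = 15*14 = 210
M1 = M/15 = 14, M2 = M/14 = 15
M1^(-1) mod 15 = 14, M2^(-1) mod 14 = 1
x = 12*14*14 + 9*15*1 = 2487
2487 mod 210 = 177
Check: 177 mod 15 = 12 ✓, 177 mod 14 = 9 ✓

x ≡ 177 (mod 210)


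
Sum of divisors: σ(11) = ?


Divisors of 11: 1, 11
Sum = 1 + 11 = 12

σ(11) = 12


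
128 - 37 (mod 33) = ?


128 - 37 = 91
91 mod 33 = 25


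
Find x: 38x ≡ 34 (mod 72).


GCD(38, 72) = 2 divides 34
Divide: 19x ≡ 17 (mod 36)
x ≡ 35 (mod 36)


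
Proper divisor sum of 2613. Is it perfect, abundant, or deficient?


Proper divisors: 1, 3, 13, 39, 67, 201, 871
Sum = 1 + 3 + 13 + 39 + 67 + 201 + 871 = 1195
1195 < 2613 → deficient

s(2613) = 1195 (deficient)


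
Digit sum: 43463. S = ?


4 + 3 + 4 + 6 + 3 = 20


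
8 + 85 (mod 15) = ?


8 + 85 = 93
93 mod 15 = 3


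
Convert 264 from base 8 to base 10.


264 (base 8) = 180 (decimal)
180 (decimal) = 180 (base 10)


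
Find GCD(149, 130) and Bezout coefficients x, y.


Tabular extended Euclidean (each row: r = 149*s + 130*t):
r=149, s=1, t=0
r=130, s=0, t=1
q=1: r=19, s=1, t=-1   [149*(1) + 130*(-1) = 19]
q=6: r=16, s=-6, t=7   [149*(-6) + 130*(7) = 16]
q=1: r=3, s=7, t=-8   [149*(7) + 130*(-8) = 3]
q=5: r=1, s=-41, t=47   [149*(-41) + 130*(47) = 1]
q=3: r=0, s=130, t=-149   [149*(130) + 130*(-149) = 0]
GCD = 1; from the row with r=1: x=-41, y=47
Check: 149*(-41) + 130*(47) = -6109 + 6110 = 1

GCD = 1, x = -41, y = 47


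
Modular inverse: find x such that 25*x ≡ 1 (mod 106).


Use the extended Euclidean algorithm on (106, 25); each row r = 106*s + 25*t:
r=106, s=1, t=0
r=25, s=0, t=1
q=4: r=6, s=1, t=-4   [106*(1) + 25*(-4) = 6]
q=4: r=1, s=-4, t=17   [106*(-4) + 25*(17) = 1]
q=6: r=0, s=25, t=-106   [106*(25) + 25*(-106) = 0]
GCD = 1 with t = 17, so 25*(17) ≡ 1 (mod 106)
Inverse = 17 mod 106 = 17
Check: 25 * 17 = 425 ≡ 1 (mod 106)

25^(-1) ≡ 17 (mod 106)


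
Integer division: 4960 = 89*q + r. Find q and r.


4960 = 89 * 55 + 65
Check: 4895 + 65 = 4960

q = 55, r = 65


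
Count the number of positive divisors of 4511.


4511 = 13^1 × 347^1
d(4511) = (1+1) × (1+1) = 4

4 divisors


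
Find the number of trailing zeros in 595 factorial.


floor(595/5) = 119
floor(595/25) = 23
floor(595/125) = 4
Total = 146

146 trailing zeros


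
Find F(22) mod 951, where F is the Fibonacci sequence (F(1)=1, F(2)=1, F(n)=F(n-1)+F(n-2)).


F(k) mod 951 for k=1..22:
1, 1, 2, 3, 5, 8, 13, 21, 34, 55, 89, 144, 233, 377, 610, 36, 646, 682, 377, 108, 485, 593
F(22) mod 951 = 593


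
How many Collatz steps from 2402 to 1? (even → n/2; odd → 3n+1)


2402 → 1201 → 3604 → 1802 → 901 → 2704 → 1352 → 676 → 338 → 169 → 508 → 254 → 127 → 382 → 191 → 574 → 287 → 862 → 431 → 1294 → 647 → 1942 → 971 → 2914 → 1457 → 4372 → 2186 → 1093 → 3280 → 1640 → 820 → 410 → 205 → 616 → 308 → 154 → 77 → 232 → 116 → 58 → 29 → 88 → 44 → 22 → 11 → 34 → 17 → 52 → 26 → 13 → 40 → 20 → 10 → 5 → 16 → 8 → 4 → 2 → 1
Total steps = 58

58 steps


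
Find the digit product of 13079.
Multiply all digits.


1 × 3 × 0 × 7 × 9 = 0


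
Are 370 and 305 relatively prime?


Euclidean algorithm:
370 = 1 * 305 + 65
305 = 4 * 65 + 45
65 = 1 * 45 + 20
45 = 2 * 20 + 5
20 = 4 * 5 + 0
GCD(370, 305) = 5

No, not coprime (GCD = 5)


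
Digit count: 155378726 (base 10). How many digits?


155378726 has 9 digits in base 10
floor(log10(155378726)) + 1 = floor(8.1914) + 1 = 9

9 digits (base 10)


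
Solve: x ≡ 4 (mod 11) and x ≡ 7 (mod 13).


M = 11*13 = 143
M1 = M/11 = 13, M2 = M/13 = 11
M1^(-1) mod 11 = 6, M2^(-1) mod 13 = 6
x = 4*13*6 + 7*11*6 = 774
774 mod 143 = 59
Check: 59 mod 11 = 4 ✓, 59 mod 13 = 7 ✓

x ≡ 59 (mod 143)


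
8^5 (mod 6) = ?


8^1 mod 6 = 2
8^2 mod 6 = 4
8^3 mod 6 = 2
8^4 mod 6 = 4
8^5 mod 6 = 2


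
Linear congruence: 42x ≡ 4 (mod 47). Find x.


GCD(42, 47) = 1, unique solution
a^(-1) mod 47 = 28
x = 28 * 4 mod 47 = 18

x ≡ 18 (mod 47)


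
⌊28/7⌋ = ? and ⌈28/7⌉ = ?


28/7 = 4.0000
floor = 4
ceil = 4

floor = 4, ceil = 4


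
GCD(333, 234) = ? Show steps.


333 = 1 * 234 + 99
234 = 2 * 99 + 36
99 = 2 * 36 + 27
36 = 1 * 27 + 9
27 = 3 * 9 + 0
GCD = 9


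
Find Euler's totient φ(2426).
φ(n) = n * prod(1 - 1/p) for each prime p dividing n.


2426 = 2 × 1213
Prime factors: 2, 1213
φ(2426) = 2426 × (1-1/2) × (1-1/1213)
= 2426 × 1/2 × 1212/1213 = 1212

φ(2426) = 1212


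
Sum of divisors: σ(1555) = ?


Divisors of 1555: 1, 5, 311, 1555
Sum = 1 + 5 + 311 + 1555 = 1872

σ(1555) = 1872


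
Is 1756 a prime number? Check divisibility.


1756 / 2 = 878 (exact division)
1756 is NOT prime.

No, 1756 is not prime


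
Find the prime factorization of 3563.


3563 / 7 = 509
509 / 509 = 1
3563 = 7 × 509


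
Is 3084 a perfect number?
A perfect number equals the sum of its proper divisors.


Proper divisors of 3084: 1, 2, 3, 4, 6, 12, 257, 514, 771, 1028, 1542
Sum = 1 + 2 + 3 + 4 + 6 + 12 + 257 + 514 + 771 + 1028 + 1542 = 4140

No, 3084 is not perfect (4140 ≠ 3084)


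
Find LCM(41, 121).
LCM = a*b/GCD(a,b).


GCD(41, 121) = 1
LCM = 41*121/1 = 4961/1 = 4961

LCM = 4961


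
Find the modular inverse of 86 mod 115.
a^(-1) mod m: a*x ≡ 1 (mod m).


Use the extended Euclidean algorithm on (115, 86); each row r = 115*s + 86*t:
r=115, s=1, t=0
r=86, s=0, t=1
q=1: r=29, s=1, t=-1   [115*(1) + 86*(-1) = 29]
q=2: r=28, s=-2, t=3   [115*(-2) + 86*(3) = 28]
q=1: r=1, s=3, t=-4   [115*(3) + 86*(-4) = 1]
q=28: r=0, s=-86, t=115   [115*(-86) + 86*(115) = 0]
GCD = 1 with t = -4, so 86*(-4) ≡ 1 (mod 115)
Inverse = -4 mod 115 = 111
Check: 86 * 111 = 9546 ≡ 1 (mod 115)

86^(-1) ≡ 111 (mod 115)


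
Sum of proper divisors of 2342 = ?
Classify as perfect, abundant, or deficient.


Proper divisors: 1, 2, 1171
Sum = 1 + 2 + 1171 = 1174
1174 < 2342 → deficient

s(2342) = 1174 (deficient)


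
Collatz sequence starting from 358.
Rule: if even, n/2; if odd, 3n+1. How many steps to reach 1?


358 → 179 → 538 → 269 → 808 → 404 → 202 → 101 → 304 → 152 → 76 → 38 → 19 → 58 → 29 → 88 → 44 → 22 → 11 → 34 → 17 → 52 → 26 → 13 → 40 → 20 → 10 → 5 → 16 → 8 → 4 → 2 → 1
Total steps = 32

32 steps


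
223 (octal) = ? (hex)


223 (base 8) = 147 (decimal)
147 (decimal) = 93 (base 16)


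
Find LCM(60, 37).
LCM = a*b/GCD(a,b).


GCD(60, 37) = 1
LCM = 60*37/1 = 2220/1 = 2220

LCM = 2220


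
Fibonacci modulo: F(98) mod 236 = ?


F(k) mod 236 for k=1..98:
1, 1, 2, 3, 5, 8, 13, 21, 34, 55, 89, 144, 233, 141, 138, 43, 181, 224, 169, 157, 90, 11, 101, 112, 213, 89, 66, 155, 221, 140, 125, 29, 154, 183, 101, 48, 149, 197, 110, 71, 181, 16, 197, 213, 174, 151, 89, 4, 93, 97, 190, 51, 5, 56, 61, 117, 178, 59, 1, 60, 61, 121, 182, 67, 13, 80, 93, 173, 30, 203, 233, 200, 197, 161, 122, 47, 169, 216, 149, 129, 42, 171, 213, 148, 125, 37, 162, 199, 125, 88, 213, 65, 42, 107, 149, 20, 169, 189
F(98) mod 236 = 189


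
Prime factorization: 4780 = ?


4780 / 2 = 2390
2390 / 2 = 1195
1195 / 5 = 239
239 / 239 = 1
4780 = 2^2 × 5 × 239


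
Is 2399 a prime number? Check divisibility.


Check divisors up to sqrt(2399) = 48.9796
No divisors found.
2399 is prime.

Yes, 2399 is prime


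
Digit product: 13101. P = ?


1 × 3 × 1 × 0 × 1 = 0


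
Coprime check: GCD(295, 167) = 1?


Euclidean algorithm:
295 = 1 * 167 + 128
167 = 1 * 128 + 39
128 = 3 * 39 + 11
39 = 3 * 11 + 6
11 = 1 * 6 + 5
6 = 1 * 5 + 1
5 = 5 * 1 + 0
GCD(295, 167) = 1

Yes, coprime (GCD = 1)


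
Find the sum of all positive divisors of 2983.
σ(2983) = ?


Divisors of 2983: 1, 19, 157, 2983
Sum = 1 + 19 + 157 + 2983 = 3160

σ(2983) = 3160


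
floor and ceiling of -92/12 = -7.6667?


-92/12 = -7.6667
floor = -8
ceil = -7

floor = -8, ceil = -7


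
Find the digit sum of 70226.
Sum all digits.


7 + 0 + 2 + 2 + 6 = 17


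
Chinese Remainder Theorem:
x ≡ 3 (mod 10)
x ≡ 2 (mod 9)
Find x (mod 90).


M = 10*9 = 90
M1 = M/10 = 9, M2 = M/9 = 10
M1^(-1) mod 10 = 9, M2^(-1) mod 9 = 1
x = 3*9*9 + 2*10*1 = 263
263 mod 90 = 83
Check: 83 mod 10 = 3 ✓, 83 mod 9 = 2 ✓

x ≡ 83 (mod 90)


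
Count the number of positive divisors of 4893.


4893 = 3^1 × 7^1 × 233^1
d(4893) = (1+1) × (1+1) × (1+1) = 8

8 divisors


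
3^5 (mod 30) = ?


3^1 mod 30 = 3
3^2 mod 30 = 9
3^3 mod 30 = 27
3^4 mod 30 = 21
3^5 mod 30 = 3


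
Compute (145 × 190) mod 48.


145 × 190 = 27550
27550 mod 48 = 46


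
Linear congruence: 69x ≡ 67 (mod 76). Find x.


GCD(69, 76) = 1, unique solution
a^(-1) mod 76 = 65
x = 65 * 67 mod 76 = 23

x ≡ 23 (mod 76)


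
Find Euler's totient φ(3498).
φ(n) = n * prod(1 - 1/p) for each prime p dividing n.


3498 = 2 × 3 × 11 × 53
Prime factors: 2, 3, 11, 53
φ(3498) = 3498 × (1-1/2) × (1-1/3) × (1-1/11) × (1-1/53)
= 3498 × 1/2 × 2/3 × 10/11 × 52/53 = 1040

φ(3498) = 1040


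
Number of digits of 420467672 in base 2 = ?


420467672 in base 2 = 11001000011111101001111011000
Number of digits = 29

29 digits (base 2)


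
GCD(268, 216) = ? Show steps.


268 = 1 * 216 + 52
216 = 4 * 52 + 8
52 = 6 * 8 + 4
8 = 2 * 4 + 0
GCD = 4


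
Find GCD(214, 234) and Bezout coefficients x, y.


Tabular extended Euclidean (each row: r = 214*s + 234*t):
r=214, s=1, t=0
r=234, s=0, t=1
q=0: r=214, s=1, t=0   [214*(1) + 234*(0) = 214]
q=1: r=20, s=-1, t=1   [214*(-1) + 234*(1) = 20]
q=10: r=14, s=11, t=-10   [214*(11) + 234*(-10) = 14]
q=1: r=6, s=-12, t=11   [214*(-12) + 234*(11) = 6]
q=2: r=2, s=35, t=-32   [214*(35) + 234*(-32) = 2]
q=3: r=0, s=-117, t=107   [214*(-117) + 234*(107) = 0]
GCD = 2; from the row with r=2: x=35, y=-32
Check: 214*(35) + 234*(-32) = 7490 - 7488 = 2

GCD = 2, x = 35, y = -32


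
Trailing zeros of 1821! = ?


floor(1821/5) = 364
floor(1821/25) = 72
floor(1821/125) = 14
floor(1821/625) = 2
Total = 452

452 trailing zeros


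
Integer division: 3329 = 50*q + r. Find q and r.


3329 = 50 * 66 + 29
Check: 3300 + 29 = 3329

q = 66, r = 29


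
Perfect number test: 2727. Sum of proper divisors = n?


Proper divisors of 2727: 1, 3, 9, 27, 101, 303, 909
Sum = 1 + 3 + 9 + 27 + 101 + 303 + 909 = 1353

No, 2727 is not perfect (1353 ≠ 2727)


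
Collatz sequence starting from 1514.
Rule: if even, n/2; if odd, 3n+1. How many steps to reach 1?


1514 → 757 → 2272 → 1136 → 568 → 284 → 142 → 71 → 214 → 107 → 322 → 161 → 484 → 242 → 121 → 364 → 182 → 91 → 274 → 137 → 412 → 206 → 103 → 310 → 155 → 466 → 233 → 700 → 350 → 175 → 526 → 263 → 790 → 395 → 1186 → 593 → 1780 → 890 → 445 → 1336 → 668 → 334 → 167 → 502 → 251 → 754 → 377 → 1132 → 566 → 283 → 850 → 425 → 1276 → 638 → 319 → 958 → 479 → 1438 → 719 → 2158 → 1079 → 3238 → 1619 → 4858 → 2429 → 7288 → 3644 → 1822 → 911 → 2734 → 1367 → 4102 → 2051 → 6154 → 3077 → 9232 → 4616 → 2308 → 1154 → 577 → 1732 → 866 → 433 → 1300 → 650 → 325 → 976 → 488 → 244 → 122 → 61 → 184 → 92 → 46 → 23 → 70 → 35 → 106 → 53 → 160 → 80 → 40 → 20 → 10 → 5 → 16 → 8 → 4 → 2 → 1
Total steps = 109

109 steps


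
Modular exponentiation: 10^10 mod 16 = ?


10^1 mod 16 = 10
10^2 mod 16 = 4
10^3 mod 16 = 8
10^4 mod 16 = 0
10^5 mod 16 = 0
10^6 mod 16 = 0
10^7 mod 16 = 0
10^8 mod 16 = 0
10^9 mod 16 = 0
10^10 mod 16 = 0


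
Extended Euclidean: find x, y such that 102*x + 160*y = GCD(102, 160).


Tabular extended Euclidean (each row: r = 102*s + 160*t):
r=102, s=1, t=0
r=160, s=0, t=1
q=0: r=102, s=1, t=0   [102*(1) + 160*(0) = 102]
q=1: r=58, s=-1, t=1   [102*(-1) + 160*(1) = 58]
q=1: r=44, s=2, t=-1   [102*(2) + 160*(-1) = 44]
q=1: r=14, s=-3, t=2   [102*(-3) + 160*(2) = 14]
q=3: r=2, s=11, t=-7   [102*(11) + 160*(-7) = 2]
q=7: r=0, s=-80, t=51   [102*(-80) + 160*(51) = 0]
GCD = 2; from the row with r=2: x=11, y=-7
Check: 102*(11) + 160*(-7) = 1122 - 1120 = 2

GCD = 2, x = 11, y = -7


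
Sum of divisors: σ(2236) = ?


Divisors of 2236: 1, 2, 4, 13, 26, 43, 52, 86, 172, 559, 1118, 2236
Sum = 1 + 2 + 4 + 13 + 26 + 43 + 52 + 86 + 172 + 559 + 1118 + 2236 = 4312

σ(2236) = 4312


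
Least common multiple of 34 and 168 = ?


GCD(34, 168) = 2
LCM = 34*168/2 = 5712/2 = 2856

LCM = 2856


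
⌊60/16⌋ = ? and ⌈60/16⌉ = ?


60/16 = 3.7500
floor = 3
ceil = 4

floor = 3, ceil = 4


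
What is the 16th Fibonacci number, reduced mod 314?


F(k) mod 314 for k=1..16:
1, 1, 2, 3, 5, 8, 13, 21, 34, 55, 89, 144, 233, 63, 296, 45
F(16) mod 314 = 45


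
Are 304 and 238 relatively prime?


Euclidean algorithm:
304 = 1 * 238 + 66
238 = 3 * 66 + 40
66 = 1 * 40 + 26
40 = 1 * 26 + 14
26 = 1 * 14 + 12
14 = 1 * 12 + 2
12 = 6 * 2 + 0
GCD(304, 238) = 2

No, not coprime (GCD = 2)


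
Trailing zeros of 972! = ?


floor(972/5) = 194
floor(972/25) = 38
floor(972/125) = 7
floor(972/625) = 1
Total = 240

240 trailing zeros


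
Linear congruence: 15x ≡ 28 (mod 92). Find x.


GCD(15, 92) = 1, unique solution
a^(-1) mod 92 = 43
x = 43 * 28 mod 92 = 8

x ≡ 8 (mod 92)


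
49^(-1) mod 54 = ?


Use the extended Euclidean algorithm on (54, 49); each row r = 54*s + 49*t:
r=54, s=1, t=0
r=49, s=0, t=1
q=1: r=5, s=1, t=-1   [54*(1) + 49*(-1) = 5]
q=9: r=4, s=-9, t=10   [54*(-9) + 49*(10) = 4]
q=1: r=1, s=10, t=-11   [54*(10) + 49*(-11) = 1]
q=4: r=0, s=-49, t=54   [54*(-49) + 49*(54) = 0]
GCD = 1 with t = -11, so 49*(-11) ≡ 1 (mod 54)
Inverse = -11 mod 54 = 43
Check: 49 * 43 = 2107 ≡ 1 (mod 54)

49^(-1) ≡ 43 (mod 54)


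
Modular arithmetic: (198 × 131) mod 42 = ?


198 × 131 = 25938
25938 mod 42 = 24


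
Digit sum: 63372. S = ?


6 + 3 + 3 + 7 + 2 = 21


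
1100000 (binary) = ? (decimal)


1100000 (base 2) = 96 (decimal)
96 (decimal) = 96 (base 10)


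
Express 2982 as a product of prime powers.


2982 / 2 = 1491
1491 / 3 = 497
497 / 7 = 71
71 / 71 = 1
2982 = 2 × 3 × 7 × 71


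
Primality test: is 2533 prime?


2533 / 17 = 149 (exact division)
2533 is NOT prime.

No, 2533 is not prime


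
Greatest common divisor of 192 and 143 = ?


192 = 1 * 143 + 49
143 = 2 * 49 + 45
49 = 1 * 45 + 4
45 = 11 * 4 + 1
4 = 4 * 1 + 0
GCD = 1


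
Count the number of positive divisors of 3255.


3255 = 3^1 × 5^1 × 7^1 × 31^1
d(3255) = (1+1) × (1+1) × (1+1) × (1+1) = 16

16 divisors


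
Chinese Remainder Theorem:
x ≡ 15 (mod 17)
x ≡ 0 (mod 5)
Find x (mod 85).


M = 17*5 = 85
M1 = M/17 = 5, M2 = M/5 = 17
M1^(-1) mod 17 = 7, M2^(-1) mod 5 = 3
x = 15*5*7 + 0*17*3 = 525
525 mod 85 = 15
Check: 15 mod 17 = 15 ✓, 15 mod 5 = 0 ✓

x ≡ 15 (mod 85)


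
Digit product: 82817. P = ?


8 × 2 × 8 × 1 × 7 = 896


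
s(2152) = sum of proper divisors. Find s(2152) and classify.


Proper divisors: 1, 2, 4, 8, 269, 538, 1076
Sum = 1 + 2 + 4 + 8 + 269 + 538 + 1076 = 1898
1898 < 2152 → deficient

s(2152) = 1898 (deficient)


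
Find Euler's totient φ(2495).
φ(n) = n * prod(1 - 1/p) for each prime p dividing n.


2495 = 5 × 499
Prime factors: 5, 499
φ(2495) = 2495 × (1-1/5) × (1-1/499)
= 2495 × 4/5 × 498/499 = 1992

φ(2495) = 1992


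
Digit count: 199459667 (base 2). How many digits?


199459667 in base 2 = 1011111000111000001101010011
Number of digits = 28

28 digits (base 2)


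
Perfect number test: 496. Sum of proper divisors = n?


Proper divisors of 496: 1, 2, 4, 8, 16, 31, 62, 124, 248
Sum = 1 + 2 + 4 + 8 + 16 + 31 + 62 + 124 + 248 = 496

Yes, 496 is perfect (496 = 496)


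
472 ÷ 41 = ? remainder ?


472 = 41 * 11 + 21
Check: 451 + 21 = 472

q = 11, r = 21


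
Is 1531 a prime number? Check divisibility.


Check divisors up to sqrt(1531) = 39.1280
No divisors found.
1531 is prime.

Yes, 1531 is prime


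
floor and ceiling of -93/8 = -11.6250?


-93/8 = -11.6250
floor = -12
ceil = -11

floor = -12, ceil = -11


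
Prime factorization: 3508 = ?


3508 / 2 = 1754
1754 / 2 = 877
877 / 877 = 1
3508 = 2^2 × 877


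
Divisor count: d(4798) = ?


4798 = 2^1 × 2399^1
d(4798) = (1+1) × (1+1) = 4

4 divisors


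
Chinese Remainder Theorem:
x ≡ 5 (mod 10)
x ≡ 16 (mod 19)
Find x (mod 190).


M = 10*19 = 190
M1 = M/10 = 19, M2 = M/19 = 10
M1^(-1) mod 10 = 9, M2^(-1) mod 19 = 2
x = 5*19*9 + 16*10*2 = 1175
1175 mod 190 = 35
Check: 35 mod 10 = 5 ✓, 35 mod 19 = 16 ✓

x ≡ 35 (mod 190)


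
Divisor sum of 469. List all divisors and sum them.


Divisors of 469: 1, 7, 67, 469
Sum = 1 + 7 + 67 + 469 = 544

σ(469) = 544


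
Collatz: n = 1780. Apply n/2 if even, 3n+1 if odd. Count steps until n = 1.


1780 → 890 → 445 → 1336 → 668 → 334 → 167 → 502 → 251 → 754 → 377 → 1132 → 566 → 283 → 850 → 425 → 1276 → 638 → 319 → 958 → 479 → 1438 → 719 → 2158 → 1079 → 3238 → 1619 → 4858 → 2429 → 7288 → 3644 → 1822 → 911 → 2734 → 1367 → 4102 → 2051 → 6154 → 3077 → 9232 → 4616 → 2308 → 1154 → 577 → 1732 → 866 → 433 → 1300 → 650 → 325 → 976 → 488 → 244 → 122 → 61 → 184 → 92 → 46 → 23 → 70 → 35 → 106 → 53 → 160 → 80 → 40 → 20 → 10 → 5 → 16 → 8 → 4 → 2 → 1
Total steps = 73

73 steps


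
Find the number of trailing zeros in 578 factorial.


floor(578/5) = 115
floor(578/25) = 23
floor(578/125) = 4
Total = 142

142 trailing zeros


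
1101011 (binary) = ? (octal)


1101011 (base 2) = 107 (decimal)
107 (decimal) = 153 (base 8)


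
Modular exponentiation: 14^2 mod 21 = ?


14^1 mod 21 = 14
14^2 mod 21 = 7


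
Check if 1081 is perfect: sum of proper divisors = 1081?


Proper divisors of 1081: 1, 23, 47
Sum = 1 + 23 + 47 = 71

No, 1081 is not perfect (71 ≠ 1081)


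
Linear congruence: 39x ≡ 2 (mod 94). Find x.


GCD(39, 94) = 1, unique solution
a^(-1) mod 94 = 41
x = 41 * 2 mod 94 = 82

x ≡ 82 (mod 94)


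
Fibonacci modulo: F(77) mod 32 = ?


F(k) mod 32 for k=1..77:
1, 1, 2, 3, 5, 8, 13, 21, 2, 23, 25, 16, 9, 25, 2, 27, 29, 24, 21, 13, 2, 15, 17, 0, 17, 17, 2, 19, 21, 8, 29, 5, 2, 7, 9, 16, 25, 9, 2, 11, 13, 24, 5, 29, 2, 31, 1, 0, 1, 1, 2, 3, 5, 8, 13, 21, 2, 23, 25, 16, 9, 25, 2, 27, 29, 24, 21, 13, 2, 15, 17, 0, 17, 17, 2, 19, 21
F(77) mod 32 = 21


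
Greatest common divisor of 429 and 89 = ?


429 = 4 * 89 + 73
89 = 1 * 73 + 16
73 = 4 * 16 + 9
16 = 1 * 9 + 7
9 = 1 * 7 + 2
7 = 3 * 2 + 1
2 = 2 * 1 + 0
GCD = 1


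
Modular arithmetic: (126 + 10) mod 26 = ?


126 + 10 = 136
136 mod 26 = 6


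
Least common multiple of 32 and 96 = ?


GCD(32, 96) = 32
LCM = 32*96/32 = 3072/32 = 96

LCM = 96


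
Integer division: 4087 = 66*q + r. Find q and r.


4087 = 66 * 61 + 61
Check: 4026 + 61 = 4087

q = 61, r = 61


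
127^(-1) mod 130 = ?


Use the extended Euclidean algorithm on (130, 127); each row r = 130*s + 127*t:
r=130, s=1, t=0
r=127, s=0, t=1
q=1: r=3, s=1, t=-1   [130*(1) + 127*(-1) = 3]
q=42: r=1, s=-42, t=43   [130*(-42) + 127*(43) = 1]
q=3: r=0, s=127, t=-130   [130*(127) + 127*(-130) = 0]
GCD = 1 with t = 43, so 127*(43) ≡ 1 (mod 130)
Inverse = 43 mod 130 = 43
Check: 127 * 43 = 5461 ≡ 1 (mod 130)

127^(-1) ≡ 43 (mod 130)


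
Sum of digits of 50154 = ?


5 + 0 + 1 + 5 + 4 = 15


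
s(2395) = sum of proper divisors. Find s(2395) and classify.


Proper divisors: 1, 5, 479
Sum = 1 + 5 + 479 = 485
485 < 2395 → deficient

s(2395) = 485 (deficient)


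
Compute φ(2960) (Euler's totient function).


2960 = 2^4 × 5 × 37
Prime factors: 2, 5, 37
φ(2960) = 2960 × (1-1/2) × (1-1/5) × (1-1/37)
= 2960 × 1/2 × 4/5 × 36/37 = 1152

φ(2960) = 1152


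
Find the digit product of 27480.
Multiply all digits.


2 × 7 × 4 × 8 × 0 = 0


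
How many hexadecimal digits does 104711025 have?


104711025 in base 16 = 63DC371
Number of digits = 7

7 digits (base 16)


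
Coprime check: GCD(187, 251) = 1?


Euclidean algorithm:
251 = 1 * 187 + 64
187 = 2 * 64 + 59
64 = 1 * 59 + 5
59 = 11 * 5 + 4
5 = 1 * 4 + 1
4 = 4 * 1 + 0
GCD(187, 251) = 1

Yes, coprime (GCD = 1)


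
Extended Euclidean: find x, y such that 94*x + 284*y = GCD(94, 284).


Tabular extended Euclidean (each row: r = 94*s + 284*t):
r=94, s=1, t=0
r=284, s=0, t=1
q=0: r=94, s=1, t=0   [94*(1) + 284*(0) = 94]
q=3: r=2, s=-3, t=1   [94*(-3) + 284*(1) = 2]
q=47: r=0, s=142, t=-47   [94*(142) + 284*(-47) = 0]
GCD = 2; from the row with r=2: x=-3, y=1
Check: 94*(-3) + 284*(1) = -282 + 284 = 2

GCD = 2, x = -3, y = 1


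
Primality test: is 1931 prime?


Check divisors up to sqrt(1931) = 43.9431
No divisors found.
1931 is prime.

Yes, 1931 is prime


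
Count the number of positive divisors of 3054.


3054 = 2^1 × 3^1 × 509^1
d(3054) = (1+1) × (1+1) × (1+1) = 8

8 divisors


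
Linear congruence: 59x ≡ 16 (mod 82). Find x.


GCD(59, 82) = 1, unique solution
a^(-1) mod 82 = 57
x = 57 * 16 mod 82 = 10

x ≡ 10 (mod 82)


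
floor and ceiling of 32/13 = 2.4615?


32/13 = 2.4615
floor = 2
ceil = 3

floor = 2, ceil = 3


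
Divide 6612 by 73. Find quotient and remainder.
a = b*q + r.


6612 = 73 * 90 + 42
Check: 6570 + 42 = 6612

q = 90, r = 42


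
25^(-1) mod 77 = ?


Use the extended Euclidean algorithm on (77, 25); each row r = 77*s + 25*t:
r=77, s=1, t=0
r=25, s=0, t=1
q=3: r=2, s=1, t=-3   [77*(1) + 25*(-3) = 2]
q=12: r=1, s=-12, t=37   [77*(-12) + 25*(37) = 1]
q=2: r=0, s=25, t=-77   [77*(25) + 25*(-77) = 0]
GCD = 1 with t = 37, so 25*(37) ≡ 1 (mod 77)
Inverse = 37 mod 77 = 37
Check: 25 * 37 = 925 ≡ 1 (mod 77)

25^(-1) ≡ 37 (mod 77)


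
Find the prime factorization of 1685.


1685 / 5 = 337
337 / 337 = 1
1685 = 5 × 337


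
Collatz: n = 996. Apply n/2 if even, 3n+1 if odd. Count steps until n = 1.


996 → 498 → 249 → 748 → 374 → 187 → 562 → 281 → 844 → 422 → 211 → 634 → 317 → 952 → 476 → 238 → 119 → 358 → 179 → 538 → 269 → 808 → 404 → 202 → 101 → 304 → 152 → 76 → 38 → 19 → 58 → 29 → 88 → 44 → 22 → 11 → 34 → 17 → 52 → 26 → 13 → 40 → 20 → 10 → 5 → 16 → 8 → 4 → 2 → 1
Total steps = 49

49 steps


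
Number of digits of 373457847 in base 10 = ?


373457847 has 9 digits in base 10
floor(log10(373457847)) + 1 = floor(8.5722) + 1 = 9

9 digits (base 10)


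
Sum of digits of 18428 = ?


1 + 8 + 4 + 2 + 8 = 23


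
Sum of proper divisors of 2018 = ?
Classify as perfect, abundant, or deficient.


Proper divisors: 1, 2, 1009
Sum = 1 + 2 + 1009 = 1012
1012 < 2018 → deficient

s(2018) = 1012 (deficient)


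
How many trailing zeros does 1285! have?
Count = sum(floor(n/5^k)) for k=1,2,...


floor(1285/5) = 257
floor(1285/25) = 51
floor(1285/125) = 10
floor(1285/625) = 2
Total = 320

320 trailing zeros


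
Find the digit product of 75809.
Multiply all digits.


7 × 5 × 8 × 0 × 9 = 0


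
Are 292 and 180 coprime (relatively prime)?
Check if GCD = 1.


Euclidean algorithm:
292 = 1 * 180 + 112
180 = 1 * 112 + 68
112 = 1 * 68 + 44
68 = 1 * 44 + 24
44 = 1 * 24 + 20
24 = 1 * 20 + 4
20 = 5 * 4 + 0
GCD(292, 180) = 4

No, not coprime (GCD = 4)


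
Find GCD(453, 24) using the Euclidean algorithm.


453 = 18 * 24 + 21
24 = 1 * 21 + 3
21 = 7 * 3 + 0
GCD = 3


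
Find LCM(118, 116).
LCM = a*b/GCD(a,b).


GCD(118, 116) = 2
LCM = 118*116/2 = 13688/2 = 6844

LCM = 6844


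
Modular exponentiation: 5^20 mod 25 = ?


5^1 mod 25 = 5
5^2 mod 25 = 0
5^3 mod 25 = 0
5^4 mod 25 = 0
5^5 mod 25 = 0
5^6 mod 25 = 0
5^7 mod 25 = 0
5^8 mod 25 = 0
5^9 mod 25 = 0
5^10 mod 25 = 0
5^11 mod 25 = 0
5^12 mod 25 = 0
5^13 mod 25 = 0
5^14 mod 25 = 0
5^15 mod 25 = 0
5^16 mod 25 = 0
5^17 mod 25 = 0
5^18 mod 25 = 0
5^19 mod 25 = 0
5^20 mod 25 = 0


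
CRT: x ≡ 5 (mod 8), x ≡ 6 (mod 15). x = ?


M = 8*15 = 120
M1 = M/8 = 15, M2 = M/15 = 8
M1^(-1) mod 8 = 7, M2^(-1) mod 15 = 2
x = 5*15*7 + 6*8*2 = 621
621 mod 120 = 21
Check: 21 mod 8 = 5 ✓, 21 mod 15 = 6 ✓

x ≡ 21 (mod 120)


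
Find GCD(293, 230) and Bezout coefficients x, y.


Tabular extended Euclidean (each row: r = 293*s + 230*t):
r=293, s=1, t=0
r=230, s=0, t=1
q=1: r=63, s=1, t=-1   [293*(1) + 230*(-1) = 63]
q=3: r=41, s=-3, t=4   [293*(-3) + 230*(4) = 41]
q=1: r=22, s=4, t=-5   [293*(4) + 230*(-5) = 22]
q=1: r=19, s=-7, t=9   [293*(-7) + 230*(9) = 19]
q=1: r=3, s=11, t=-14   [293*(11) + 230*(-14) = 3]
q=6: r=1, s=-73, t=93   [293*(-73) + 230*(93) = 1]
q=3: r=0, s=230, t=-293   [293*(230) + 230*(-293) = 0]
GCD = 1; from the row with r=1: x=-73, y=93
Check: 293*(-73) + 230*(93) = -21389 + 21390 = 1

GCD = 1, x = -73, y = 93


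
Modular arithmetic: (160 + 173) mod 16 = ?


160 + 173 = 333
333 mod 16 = 13


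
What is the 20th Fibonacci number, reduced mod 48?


F(k) mod 48 for k=1..20:
1, 1, 2, 3, 5, 8, 13, 21, 34, 7, 41, 0, 41, 41, 34, 27, 13, 40, 5, 45
F(20) mod 48 = 45


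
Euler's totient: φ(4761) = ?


4761 = 3^2 × 23^2
Prime factors: 3, 23
φ(4761) = 4761 × (1-1/3) × (1-1/23)
= 4761 × 2/3 × 22/23 = 3036

φ(4761) = 3036


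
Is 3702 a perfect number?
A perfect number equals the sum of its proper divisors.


Proper divisors of 3702: 1, 2, 3, 6, 617, 1234, 1851
Sum = 1 + 2 + 3 + 6 + 617 + 1234 + 1851 = 3714

No, 3702 is not perfect (3714 ≠ 3702)


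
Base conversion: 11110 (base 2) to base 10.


11110 (base 2) = 30 (decimal)
30 (decimal) = 30 (base 10)


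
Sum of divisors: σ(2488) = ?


Divisors of 2488: 1, 2, 4, 8, 311, 622, 1244, 2488
Sum = 1 + 2 + 4 + 8 + 311 + 622 + 1244 + 2488 = 4680

σ(2488) = 4680


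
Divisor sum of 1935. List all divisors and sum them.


Divisors of 1935: 1, 3, 5, 9, 15, 43, 45, 129, 215, 387, 645, 1935
Sum = 1 + 3 + 5 + 9 + 15 + 43 + 45 + 129 + 215 + 387 + 645 + 1935 = 3432

σ(1935) = 3432


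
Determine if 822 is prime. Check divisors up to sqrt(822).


822 / 2 = 411 (exact division)
822 is NOT prime.

No, 822 is not prime


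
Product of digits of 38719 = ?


3 × 8 × 7 × 1 × 9 = 1512


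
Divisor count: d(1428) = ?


1428 = 2^2 × 3^1 × 7^1 × 17^1
d(1428) = (2+1) × (1+1) × (1+1) × (1+1) = 24

24 divisors


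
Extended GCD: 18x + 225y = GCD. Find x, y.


Tabular extended Euclidean (each row: r = 18*s + 225*t):
r=18, s=1, t=0
r=225, s=0, t=1
q=0: r=18, s=1, t=0   [18*(1) + 225*(0) = 18]
q=12: r=9, s=-12, t=1   [18*(-12) + 225*(1) = 9]
q=2: r=0, s=25, t=-2   [18*(25) + 225*(-2) = 0]
GCD = 9; from the row with r=9: x=-12, y=1
Check: 18*(-12) + 225*(1) = -216 + 225 = 9

GCD = 9, x = -12, y = 1


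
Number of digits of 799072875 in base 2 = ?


799072875 in base 2 = 101111101000001110001001101011
Number of digits = 30

30 digits (base 2)


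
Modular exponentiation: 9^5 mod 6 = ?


9^1 mod 6 = 3
9^2 mod 6 = 3
9^3 mod 6 = 3
9^4 mod 6 = 3
9^5 mod 6 = 3


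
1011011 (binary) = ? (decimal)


1011011 (base 2) = 91 (decimal)
91 (decimal) = 91 (base 10)


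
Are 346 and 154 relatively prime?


Euclidean algorithm:
346 = 2 * 154 + 38
154 = 4 * 38 + 2
38 = 19 * 2 + 0
GCD(346, 154) = 2

No, not coprime (GCD = 2)


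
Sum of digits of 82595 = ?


8 + 2 + 5 + 9 + 5 = 29


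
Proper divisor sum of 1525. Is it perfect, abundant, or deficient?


Proper divisors: 1, 5, 25, 61, 305
Sum = 1 + 5 + 25 + 61 + 305 = 397
397 < 1525 → deficient

s(1525) = 397 (deficient)


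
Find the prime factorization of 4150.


4150 / 2 = 2075
2075 / 5 = 415
415 / 5 = 83
83 / 83 = 1
4150 = 2 × 5^2 × 83


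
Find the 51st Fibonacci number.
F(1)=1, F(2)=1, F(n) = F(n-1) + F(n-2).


Sequence: 1, 1, 2, 3, 5, 8, 13, 21, 34, 55, 89, 144, 233, 377, 610, 987, 1597, 2584, 4181, 6765, 10946, 17711, 28657, 46368, 75025, 121393, 196418, 317811, 514229, 832040, 1346269, 2178309, 3524578, 5702887, 9227465, 14930352, 24157817, 39088169, 63245986, 102334155, 165580141, 267914296, 433494437, 701408733, 1134903170, 1836311903, 2971215073, 4807526976, 7778742049, 12586269025, 20365011074
F(51) = 20365011074


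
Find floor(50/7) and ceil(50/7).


50/7 = 7.1429
floor = 7
ceil = 8

floor = 7, ceil = 8


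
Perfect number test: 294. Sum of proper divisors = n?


Proper divisors of 294: 1, 2, 3, 6, 7, 14, 21, 42, 49, 98, 147
Sum = 1 + 2 + 3 + 6 + 7 + 14 + 21 + 42 + 49 + 98 + 147 = 390

No, 294 is not perfect (390 ≠ 294)


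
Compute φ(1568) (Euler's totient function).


1568 = 2^5 × 7^2
Prime factors: 2, 7
φ(1568) = 1568 × (1-1/2) × (1-1/7)
= 1568 × 1/2 × 6/7 = 672

φ(1568) = 672


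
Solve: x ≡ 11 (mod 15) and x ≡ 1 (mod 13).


M = 15*13 = 195
M1 = M/15 = 13, M2 = M/13 = 15
M1^(-1) mod 15 = 7, M2^(-1) mod 13 = 7
x = 11*13*7 + 1*15*7 = 1106
1106 mod 195 = 131
Check: 131 mod 15 = 11 ✓, 131 mod 13 = 1 ✓

x ≡ 131 (mod 195)


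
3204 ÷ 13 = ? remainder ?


3204 = 13 * 246 + 6
Check: 3198 + 6 = 3204

q = 246, r = 6


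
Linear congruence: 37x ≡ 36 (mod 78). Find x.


GCD(37, 78) = 1, unique solution
a^(-1) mod 78 = 19
x = 19 * 36 mod 78 = 60

x ≡ 60 (mod 78)


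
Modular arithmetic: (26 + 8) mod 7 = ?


26 + 8 = 34
34 mod 7 = 6


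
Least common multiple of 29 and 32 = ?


GCD(29, 32) = 1
LCM = 29*32/1 = 928/1 = 928

LCM = 928


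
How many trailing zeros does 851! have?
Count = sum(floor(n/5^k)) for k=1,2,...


floor(851/5) = 170
floor(851/25) = 34
floor(851/125) = 6
floor(851/625) = 1
Total = 211

211 trailing zeros


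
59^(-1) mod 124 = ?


Use the extended Euclidean algorithm on (124, 59); each row r = 124*s + 59*t:
r=124, s=1, t=0
r=59, s=0, t=1
q=2: r=6, s=1, t=-2   [124*(1) + 59*(-2) = 6]
q=9: r=5, s=-9, t=19   [124*(-9) + 59*(19) = 5]
q=1: r=1, s=10, t=-21   [124*(10) + 59*(-21) = 1]
q=5: r=0, s=-59, t=124   [124*(-59) + 59*(124) = 0]
GCD = 1 with t = -21, so 59*(-21) ≡ 1 (mod 124)
Inverse = -21 mod 124 = 103
Check: 59 * 103 = 6077 ≡ 1 (mod 124)

59^(-1) ≡ 103 (mod 124)


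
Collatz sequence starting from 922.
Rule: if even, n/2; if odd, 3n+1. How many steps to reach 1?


922 → 461 → 1384 → 692 → 346 → 173 → 520 → 260 → 130 → 65 → 196 → 98 → 49 → 148 → 74 → 37 → 112 → 56 → 28 → 14 → 7 → 22 → 11 → 34 → 17 → 52 → 26 → 13 → 40 → 20 → 10 → 5 → 16 → 8 → 4 → 2 → 1
Total steps = 36

36 steps


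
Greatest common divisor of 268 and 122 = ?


268 = 2 * 122 + 24
122 = 5 * 24 + 2
24 = 12 * 2 + 0
GCD = 2


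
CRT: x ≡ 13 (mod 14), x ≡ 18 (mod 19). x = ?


M = 14*19 = 266
M1 = M/14 = 19, M2 = M/19 = 14
M1^(-1) mod 14 = 3, M2^(-1) mod 19 = 15
x = 13*19*3 + 18*14*15 = 4521
4521 mod 266 = 265
Check: 265 mod 14 = 13 ✓, 265 mod 19 = 18 ✓

x ≡ 265 (mod 266)


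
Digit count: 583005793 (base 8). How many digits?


583005793 in base 8 = 4257773141
Number of digits = 10

10 digits (base 8)


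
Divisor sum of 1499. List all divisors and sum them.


Divisors of 1499: 1, 1499
Sum = 1 + 1499 = 1500

σ(1499) = 1500


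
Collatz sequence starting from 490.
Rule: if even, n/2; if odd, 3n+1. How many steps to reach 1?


490 → 245 → 736 → 368 → 184 → 92 → 46 → 23 → 70 → 35 → 106 → 53 → 160 → 80 → 40 → 20 → 10 → 5 → 16 → 8 → 4 → 2 → 1
Total steps = 22

22 steps


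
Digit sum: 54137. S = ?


5 + 4 + 1 + 3 + 7 = 20


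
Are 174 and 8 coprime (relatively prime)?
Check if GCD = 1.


Euclidean algorithm:
174 = 21 * 8 + 6
8 = 1 * 6 + 2
6 = 3 * 2 + 0
GCD(174, 8) = 2

No, not coprime (GCD = 2)


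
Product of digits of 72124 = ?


7 × 2 × 1 × 2 × 4 = 112


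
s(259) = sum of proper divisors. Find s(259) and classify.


Proper divisors: 1, 7, 37
Sum = 1 + 7 + 37 = 45
45 < 259 → deficient

s(259) = 45 (deficient)


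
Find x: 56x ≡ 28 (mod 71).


GCD(56, 71) = 1, unique solution
a^(-1) mod 71 = 52
x = 52 * 28 mod 71 = 36

x ≡ 36 (mod 71)


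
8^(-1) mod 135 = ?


Use the extended Euclidean algorithm on (135, 8); each row r = 135*s + 8*t:
r=135, s=1, t=0
r=8, s=0, t=1
q=16: r=7, s=1, t=-16   [135*(1) + 8*(-16) = 7]
q=1: r=1, s=-1, t=17   [135*(-1) + 8*(17) = 1]
q=7: r=0, s=8, t=-135   [135*(8) + 8*(-135) = 0]
GCD = 1 with t = 17, so 8*(17) ≡ 1 (mod 135)
Inverse = 17 mod 135 = 17
Check: 8 * 17 = 136 ≡ 1 (mod 135)

8^(-1) ≡ 17 (mod 135)


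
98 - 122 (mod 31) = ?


98 - 122 = -24
-24 mod 31 = 7


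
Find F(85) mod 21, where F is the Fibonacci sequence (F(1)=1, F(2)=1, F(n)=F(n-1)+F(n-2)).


F(k) mod 21 for k=1..85:
1, 1, 2, 3, 5, 8, 13, 0, 13, 13, 5, 18, 2, 20, 1, 0, 1, 1, 2, 3, 5, 8, 13, 0, 13, 13, 5, 18, 2, 20, 1, 0, 1, 1, 2, 3, 5, 8, 13, 0, 13, 13, 5, 18, 2, 20, 1, 0, 1, 1, 2, 3, 5, 8, 13, 0, 13, 13, 5, 18, 2, 20, 1, 0, 1, 1, 2, 3, 5, 8, 13, 0, 13, 13, 5, 18, 2, 20, 1, 0, 1, 1, 2, 3, 5
F(85) mod 21 = 5


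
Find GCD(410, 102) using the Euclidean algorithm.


410 = 4 * 102 + 2
102 = 51 * 2 + 0
GCD = 2


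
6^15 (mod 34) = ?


6^1 mod 34 = 6
6^2 mod 34 = 2
6^3 mod 34 = 12
6^4 mod 34 = 4
6^5 mod 34 = 24
6^6 mod 34 = 8
6^7 mod 34 = 14
6^8 mod 34 = 16
6^9 mod 34 = 28
6^10 mod 34 = 32
6^11 mod 34 = 22
6^12 mod 34 = 30
6^13 mod 34 = 10
6^14 mod 34 = 26
6^15 mod 34 = 20


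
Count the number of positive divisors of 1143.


1143 = 3^2 × 127^1
d(1143) = (2+1) × (1+1) = 6

6 divisors


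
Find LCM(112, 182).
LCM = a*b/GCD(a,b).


GCD(112, 182) = 14
LCM = 112*182/14 = 20384/14 = 1456

LCM = 1456


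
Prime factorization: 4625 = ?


4625 / 5 = 925
925 / 5 = 185
185 / 5 = 37
37 / 37 = 1
4625 = 5^3 × 37


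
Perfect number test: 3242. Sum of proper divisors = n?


Proper divisors of 3242: 1, 2, 1621
Sum = 1 + 2 + 1621 = 1624

No, 3242 is not perfect (1624 ≠ 3242)


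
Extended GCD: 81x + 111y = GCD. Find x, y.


Tabular extended Euclidean (each row: r = 81*s + 111*t):
r=81, s=1, t=0
r=111, s=0, t=1
q=0: r=81, s=1, t=0   [81*(1) + 111*(0) = 81]
q=1: r=30, s=-1, t=1   [81*(-1) + 111*(1) = 30]
q=2: r=21, s=3, t=-2   [81*(3) + 111*(-2) = 21]
q=1: r=9, s=-4, t=3   [81*(-4) + 111*(3) = 9]
q=2: r=3, s=11, t=-8   [81*(11) + 111*(-8) = 3]
q=3: r=0, s=-37, t=27   [81*(-37) + 111*(27) = 0]
GCD = 3; from the row with r=3: x=11, y=-8
Check: 81*(11) + 111*(-8) = 891 - 888 = 3

GCD = 3, x = 11, y = -8
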